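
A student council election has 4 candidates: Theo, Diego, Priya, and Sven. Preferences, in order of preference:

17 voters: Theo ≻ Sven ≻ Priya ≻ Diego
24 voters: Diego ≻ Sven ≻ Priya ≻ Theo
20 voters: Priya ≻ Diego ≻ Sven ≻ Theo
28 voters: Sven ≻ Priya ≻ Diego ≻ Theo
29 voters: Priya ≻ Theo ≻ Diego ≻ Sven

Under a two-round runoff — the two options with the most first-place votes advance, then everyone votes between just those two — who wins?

Round 1 first-place votes: Theo 17, Diego 24, Priya 49, Sven 28.
Priya and Sven advance.
Runoff: Priya is preferred to Sven by 49 voters; Sven by 69.
Sven wins the runoff.

Sven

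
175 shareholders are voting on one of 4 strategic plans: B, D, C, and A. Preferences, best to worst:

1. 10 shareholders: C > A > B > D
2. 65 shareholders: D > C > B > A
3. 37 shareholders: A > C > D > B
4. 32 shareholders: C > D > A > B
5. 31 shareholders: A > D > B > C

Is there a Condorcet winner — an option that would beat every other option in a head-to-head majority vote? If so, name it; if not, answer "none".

D

D vs B: 165–10 for D.
D vs C: 96–79 for D.
D vs A: 97–78 for D.
D beats every other option head-to-head.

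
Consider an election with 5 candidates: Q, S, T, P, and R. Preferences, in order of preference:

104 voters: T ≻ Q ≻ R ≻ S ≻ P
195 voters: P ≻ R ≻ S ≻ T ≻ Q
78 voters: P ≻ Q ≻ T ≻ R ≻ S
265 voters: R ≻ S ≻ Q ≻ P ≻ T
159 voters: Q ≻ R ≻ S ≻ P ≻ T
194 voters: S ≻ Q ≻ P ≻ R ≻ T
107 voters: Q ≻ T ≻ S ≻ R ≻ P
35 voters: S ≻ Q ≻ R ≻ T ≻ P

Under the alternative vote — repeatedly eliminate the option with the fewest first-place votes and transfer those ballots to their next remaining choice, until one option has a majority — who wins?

Round 1: Q 266, S 229, T 104, P 273, R 265. Eliminate T.
Round 2: Q 370, S 229, P 273, R 265. Eliminate S.
Round 3: Q 599, P 273, R 265. Q has a majority.

Q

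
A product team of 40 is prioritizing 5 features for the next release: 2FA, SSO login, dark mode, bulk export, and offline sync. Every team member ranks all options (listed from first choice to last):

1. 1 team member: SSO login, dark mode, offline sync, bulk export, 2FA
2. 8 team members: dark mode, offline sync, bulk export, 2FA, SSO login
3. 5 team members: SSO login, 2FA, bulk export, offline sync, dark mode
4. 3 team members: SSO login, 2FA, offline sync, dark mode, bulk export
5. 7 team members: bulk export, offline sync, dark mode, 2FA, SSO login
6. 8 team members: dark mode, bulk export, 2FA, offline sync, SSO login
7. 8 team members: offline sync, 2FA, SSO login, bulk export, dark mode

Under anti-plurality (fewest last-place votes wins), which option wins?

Last-place votes: 2FA 1, SSO login 23, dark mode 13, bulk export 3, offline sync 0.
offline sync is ranked last by the fewest voters, so offline sync wins.

offline sync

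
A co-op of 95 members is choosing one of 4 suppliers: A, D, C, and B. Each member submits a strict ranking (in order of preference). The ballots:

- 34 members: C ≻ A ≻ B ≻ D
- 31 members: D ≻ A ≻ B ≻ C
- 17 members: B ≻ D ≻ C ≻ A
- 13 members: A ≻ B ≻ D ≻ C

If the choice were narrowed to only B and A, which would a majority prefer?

Voters preferring B to A: 17; preferring A to B: 78.
A wins the head-to-head.

A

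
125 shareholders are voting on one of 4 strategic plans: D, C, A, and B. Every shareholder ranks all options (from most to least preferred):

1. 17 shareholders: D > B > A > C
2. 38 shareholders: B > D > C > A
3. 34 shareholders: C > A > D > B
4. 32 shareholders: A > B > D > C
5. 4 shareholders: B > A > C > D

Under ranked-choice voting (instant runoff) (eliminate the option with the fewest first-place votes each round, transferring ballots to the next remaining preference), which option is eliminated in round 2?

A

Round 1: D 17, C 34, A 32, B 42. Eliminate D.
Round 2: C 34, A 32, B 59. Eliminate A.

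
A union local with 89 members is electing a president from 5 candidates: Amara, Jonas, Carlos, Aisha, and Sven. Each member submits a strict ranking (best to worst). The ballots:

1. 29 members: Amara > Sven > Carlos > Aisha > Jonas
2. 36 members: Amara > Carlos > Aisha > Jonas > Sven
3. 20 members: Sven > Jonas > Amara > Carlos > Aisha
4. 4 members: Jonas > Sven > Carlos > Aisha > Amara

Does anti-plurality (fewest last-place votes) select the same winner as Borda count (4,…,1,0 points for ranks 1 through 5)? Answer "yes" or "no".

no

Anti-plurality — last-place votes: Amara 4, Jonas 29, Carlos 0, Aisha 20, Sven 36. Winner: Carlos.
Borda — scores: Amara 300, Jonas 112, Carlos 194, Aisha 105, Sven 179. Winner: Amara.
The two methods disagree.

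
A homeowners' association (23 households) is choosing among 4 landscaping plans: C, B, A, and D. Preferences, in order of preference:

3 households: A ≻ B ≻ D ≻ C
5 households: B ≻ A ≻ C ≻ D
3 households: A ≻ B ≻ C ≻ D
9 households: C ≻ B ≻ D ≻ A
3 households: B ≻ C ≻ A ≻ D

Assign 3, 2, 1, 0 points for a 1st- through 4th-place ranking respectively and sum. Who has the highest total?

B

C: 3·0 + 5·1 + 3·1 + 9·3 + 3·2 = 41
B: 3·2 + 5·3 + 3·2 + 9·2 + 3·3 = 54
A: 3·3 + 5·2 + 3·3 + 9·0 + 3·1 = 31
D: 3·1 + 5·0 + 3·0 + 9·1 + 3·0 = 12
B has the highest Borda score (54).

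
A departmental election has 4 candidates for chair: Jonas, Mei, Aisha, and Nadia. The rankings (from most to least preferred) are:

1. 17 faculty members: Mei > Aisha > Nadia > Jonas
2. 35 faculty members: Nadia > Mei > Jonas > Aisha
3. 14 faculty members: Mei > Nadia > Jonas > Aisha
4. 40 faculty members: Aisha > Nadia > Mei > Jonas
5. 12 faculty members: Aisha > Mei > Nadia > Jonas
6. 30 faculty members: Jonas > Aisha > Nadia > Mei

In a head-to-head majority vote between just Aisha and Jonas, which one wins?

Voters preferring Aisha to Jonas: 69; preferring Jonas to Aisha: 79.
Jonas wins the head-to-head.

Jonas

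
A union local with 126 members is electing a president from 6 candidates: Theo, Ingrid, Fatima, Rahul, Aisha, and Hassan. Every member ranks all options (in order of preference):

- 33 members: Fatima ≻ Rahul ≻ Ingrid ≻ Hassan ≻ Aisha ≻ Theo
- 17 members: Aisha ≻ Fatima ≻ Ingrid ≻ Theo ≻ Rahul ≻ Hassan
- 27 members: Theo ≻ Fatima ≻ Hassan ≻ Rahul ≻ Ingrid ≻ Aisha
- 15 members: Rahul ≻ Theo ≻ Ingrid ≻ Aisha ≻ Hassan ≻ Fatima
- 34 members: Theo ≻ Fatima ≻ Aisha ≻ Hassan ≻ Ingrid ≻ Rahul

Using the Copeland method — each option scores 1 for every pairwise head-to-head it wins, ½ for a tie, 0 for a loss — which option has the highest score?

Theo: beats Ingrid, Fatima, Rahul, Aisha, and Hassan → score 5.
Ingrid: beats Aisha and Hassan; loses to Theo, Fatima, and Rahul → score 2.
Fatima: beats Ingrid, Rahul, Aisha, and Hassan; loses to Theo → score 4.
Rahul: beats Ingrid, Aisha, and Hassan; loses to Theo and Fatima → score 3.
Aisha: beats Hassan; loses to Theo, Ingrid, Fatima, and Rahul → score 1.
Hassan: loses to Theo, Ingrid, Fatima, Rahul, and Aisha → score 0.
Theo has the best pairwise record.

Theo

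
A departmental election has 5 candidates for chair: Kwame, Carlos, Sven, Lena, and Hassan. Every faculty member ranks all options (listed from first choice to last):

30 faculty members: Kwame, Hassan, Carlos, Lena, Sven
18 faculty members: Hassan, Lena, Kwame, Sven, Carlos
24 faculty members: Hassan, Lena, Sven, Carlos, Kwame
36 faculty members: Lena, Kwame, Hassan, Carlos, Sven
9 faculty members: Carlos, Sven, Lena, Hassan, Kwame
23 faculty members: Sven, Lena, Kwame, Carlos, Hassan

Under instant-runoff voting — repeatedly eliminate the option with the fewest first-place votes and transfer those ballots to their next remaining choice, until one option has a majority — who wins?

Hassan

Round 1: Kwame 30, Carlos 9, Sven 23, Lena 36, Hassan 42. Eliminate Carlos.
Round 2: Kwame 30, Sven 32, Lena 36, Hassan 42. Eliminate Kwame.
Round 3: Sven 32, Lena 36, Hassan 72. Hassan has a majority.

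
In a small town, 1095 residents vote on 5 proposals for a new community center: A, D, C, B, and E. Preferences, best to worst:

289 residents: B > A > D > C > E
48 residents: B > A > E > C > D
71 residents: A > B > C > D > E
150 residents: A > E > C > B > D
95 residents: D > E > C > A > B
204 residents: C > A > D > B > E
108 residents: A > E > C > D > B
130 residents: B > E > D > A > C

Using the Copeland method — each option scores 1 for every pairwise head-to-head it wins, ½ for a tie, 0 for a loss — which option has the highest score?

A

A: beats D, C, B, and E → score 4.
D: beats E; loses to A, C, and B → score 1.
C: beats D, B, and E; loses to A → score 3.
B: beats D and E; loses to A and C → score 2.
E: loses to A, D, C, and B → score 0.
A has the best pairwise record.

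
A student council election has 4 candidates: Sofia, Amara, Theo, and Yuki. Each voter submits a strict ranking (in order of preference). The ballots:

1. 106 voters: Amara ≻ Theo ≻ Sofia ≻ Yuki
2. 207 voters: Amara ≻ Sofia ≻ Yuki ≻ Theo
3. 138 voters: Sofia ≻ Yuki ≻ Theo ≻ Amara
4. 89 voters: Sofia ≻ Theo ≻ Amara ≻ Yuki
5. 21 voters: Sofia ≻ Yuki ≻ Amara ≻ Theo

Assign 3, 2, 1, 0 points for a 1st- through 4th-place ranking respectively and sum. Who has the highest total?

Sofia: 106·1 + 207·2 + 138·3 + 89·3 + 21·3 = 1264
Amara: 106·3 + 207·3 + 138·0 + 89·1 + 21·1 = 1049
Theo: 106·2 + 207·0 + 138·1 + 89·2 + 21·0 = 528
Yuki: 106·0 + 207·1 + 138·2 + 89·0 + 21·2 = 525
Sofia has the highest Borda score (1264).

Sofia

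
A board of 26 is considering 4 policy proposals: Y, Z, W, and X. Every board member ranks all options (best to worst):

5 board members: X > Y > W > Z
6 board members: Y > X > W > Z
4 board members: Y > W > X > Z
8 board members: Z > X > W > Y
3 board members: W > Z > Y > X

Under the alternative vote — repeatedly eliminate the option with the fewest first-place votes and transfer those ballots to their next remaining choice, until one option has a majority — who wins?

Y

Round 1: Y 10, Z 8, W 3, X 5. Eliminate W.
Round 2: Y 10, Z 11, X 5. Eliminate X.
Round 3: Y 15, Z 11. Y has a majority.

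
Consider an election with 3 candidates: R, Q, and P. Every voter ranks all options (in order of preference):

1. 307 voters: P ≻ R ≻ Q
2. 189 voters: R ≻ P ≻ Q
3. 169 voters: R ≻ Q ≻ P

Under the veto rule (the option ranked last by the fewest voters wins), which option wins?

Last-place votes: R 0, Q 496, P 169.
R is ranked last by the fewest voters, so R wins.

R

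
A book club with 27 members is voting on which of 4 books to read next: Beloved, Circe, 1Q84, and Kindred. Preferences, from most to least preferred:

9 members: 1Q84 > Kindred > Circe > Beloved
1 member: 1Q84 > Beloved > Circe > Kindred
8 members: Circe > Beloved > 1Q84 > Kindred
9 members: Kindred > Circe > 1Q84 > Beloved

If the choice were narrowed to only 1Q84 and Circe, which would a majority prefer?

Voters preferring 1Q84 to Circe: 10; preferring Circe to 1Q84: 17.
Circe wins the head-to-head.

Circe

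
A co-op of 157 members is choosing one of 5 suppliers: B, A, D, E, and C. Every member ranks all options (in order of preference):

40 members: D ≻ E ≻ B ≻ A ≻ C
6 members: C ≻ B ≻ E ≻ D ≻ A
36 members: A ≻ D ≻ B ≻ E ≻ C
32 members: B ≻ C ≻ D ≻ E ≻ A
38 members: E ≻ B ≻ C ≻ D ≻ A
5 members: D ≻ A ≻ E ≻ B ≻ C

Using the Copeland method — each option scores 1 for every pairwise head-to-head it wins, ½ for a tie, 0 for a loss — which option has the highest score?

B: beats A and C; loses to D and E → score 2.
A: beats C; loses to B, D, and E → score 1.
D: beats B, A, E, and C → score 4.
E: beats B, A, and C; loses to D → score 3.
C: loses to B, A, D, and E → score 0.
D has the best pairwise record.

D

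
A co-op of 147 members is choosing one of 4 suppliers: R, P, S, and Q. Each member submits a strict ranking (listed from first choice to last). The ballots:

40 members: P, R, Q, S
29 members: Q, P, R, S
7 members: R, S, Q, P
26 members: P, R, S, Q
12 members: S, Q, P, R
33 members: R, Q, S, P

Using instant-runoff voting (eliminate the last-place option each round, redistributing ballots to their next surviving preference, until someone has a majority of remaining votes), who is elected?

Q

Round 1: R 40, P 66, S 12, Q 29. Eliminate S.
Round 2: R 40, P 66, Q 41. Eliminate R.
Round 3: P 66, Q 81. Q has a majority.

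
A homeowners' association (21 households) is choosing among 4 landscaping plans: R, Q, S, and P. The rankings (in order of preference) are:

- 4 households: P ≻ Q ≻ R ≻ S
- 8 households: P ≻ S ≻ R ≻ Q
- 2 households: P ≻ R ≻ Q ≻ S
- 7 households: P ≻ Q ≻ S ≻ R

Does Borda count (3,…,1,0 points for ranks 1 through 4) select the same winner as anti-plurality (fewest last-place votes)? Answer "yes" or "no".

Borda — scores: R 16, Q 24, S 23, P 63. Winner: P.
Anti-plurality — last-place votes: R 7, Q 8, S 6, P 0. Winner: P.
The two methods agree.

yes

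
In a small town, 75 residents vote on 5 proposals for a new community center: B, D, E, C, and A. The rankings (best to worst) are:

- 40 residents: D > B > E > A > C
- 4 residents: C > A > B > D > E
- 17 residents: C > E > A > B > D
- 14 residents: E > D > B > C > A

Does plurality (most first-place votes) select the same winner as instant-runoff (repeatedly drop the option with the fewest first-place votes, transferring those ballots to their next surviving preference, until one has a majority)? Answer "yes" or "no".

yes

Plurality — first-place votes: B 0, D 40, E 14, C 21, A 0. Winner: D.
Instant-runoff — R1 B 0, D 40, E 14, C 21, A 0 (D winner). Winner: D.
The two methods agree.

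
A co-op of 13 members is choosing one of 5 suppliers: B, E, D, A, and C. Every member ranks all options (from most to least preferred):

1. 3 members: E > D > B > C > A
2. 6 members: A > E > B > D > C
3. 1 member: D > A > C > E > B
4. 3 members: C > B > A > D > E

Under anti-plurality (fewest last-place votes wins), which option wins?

Last-place votes: B 1, E 3, D 0, A 3, C 6.
D is ranked last by the fewest voters, so D wins.

D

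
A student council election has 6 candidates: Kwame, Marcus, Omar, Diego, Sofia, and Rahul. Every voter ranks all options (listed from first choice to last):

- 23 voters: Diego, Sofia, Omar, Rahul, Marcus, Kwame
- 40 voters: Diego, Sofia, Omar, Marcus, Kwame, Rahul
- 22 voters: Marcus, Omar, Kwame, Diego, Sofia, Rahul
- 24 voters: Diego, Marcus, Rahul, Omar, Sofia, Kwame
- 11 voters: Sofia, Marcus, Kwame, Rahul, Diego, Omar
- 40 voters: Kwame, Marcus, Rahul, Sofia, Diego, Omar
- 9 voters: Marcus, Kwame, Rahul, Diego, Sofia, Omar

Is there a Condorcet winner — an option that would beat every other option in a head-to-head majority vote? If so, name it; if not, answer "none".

Diego vs Kwame: 87–82 for Diego.
Diego vs Marcus: 87–82 for Diego.
Diego vs Omar: 147–22 for Diego.
Diego vs Sofia: 118–51 for Diego.
Diego vs Rahul: 109–60 for Diego.
Diego beats every other option head-to-head.

Diego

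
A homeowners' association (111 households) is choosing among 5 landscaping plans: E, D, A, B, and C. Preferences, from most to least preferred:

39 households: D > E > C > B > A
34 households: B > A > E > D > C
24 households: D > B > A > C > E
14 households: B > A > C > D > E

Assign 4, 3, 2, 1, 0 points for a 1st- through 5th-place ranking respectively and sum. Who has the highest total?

E: 39·3 + 34·2 + 24·0 + 14·0 = 185
D: 39·4 + 34·1 + 24·4 + 14·1 = 300
A: 39·0 + 34·3 + 24·2 + 14·3 = 192
B: 39·1 + 34·4 + 24·3 + 14·4 = 303
C: 39·2 + 34·0 + 24·1 + 14·2 = 130
B has the highest Borda score (303).

B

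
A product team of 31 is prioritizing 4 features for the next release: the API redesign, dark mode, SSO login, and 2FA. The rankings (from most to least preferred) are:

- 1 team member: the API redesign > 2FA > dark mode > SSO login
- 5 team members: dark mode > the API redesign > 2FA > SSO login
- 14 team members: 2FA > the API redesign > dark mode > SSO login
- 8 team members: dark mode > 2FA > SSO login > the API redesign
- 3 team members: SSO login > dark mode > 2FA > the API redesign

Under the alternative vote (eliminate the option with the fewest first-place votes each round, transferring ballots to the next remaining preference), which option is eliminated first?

Round 1: the API redesign 1, dark mode 13, SSO login 3, 2FA 14. Eliminate the API redesign.

the API redesign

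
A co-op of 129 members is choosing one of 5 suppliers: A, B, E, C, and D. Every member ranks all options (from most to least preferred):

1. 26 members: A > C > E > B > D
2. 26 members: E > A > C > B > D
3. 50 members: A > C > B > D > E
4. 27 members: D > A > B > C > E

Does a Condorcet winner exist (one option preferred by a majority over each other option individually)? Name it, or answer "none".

A

A vs B: 129–0 for A.
A vs E: 103–26 for A.
A vs C: 129–0 for A.
A vs D: 102–27 for A.
A beats every other option head-to-head.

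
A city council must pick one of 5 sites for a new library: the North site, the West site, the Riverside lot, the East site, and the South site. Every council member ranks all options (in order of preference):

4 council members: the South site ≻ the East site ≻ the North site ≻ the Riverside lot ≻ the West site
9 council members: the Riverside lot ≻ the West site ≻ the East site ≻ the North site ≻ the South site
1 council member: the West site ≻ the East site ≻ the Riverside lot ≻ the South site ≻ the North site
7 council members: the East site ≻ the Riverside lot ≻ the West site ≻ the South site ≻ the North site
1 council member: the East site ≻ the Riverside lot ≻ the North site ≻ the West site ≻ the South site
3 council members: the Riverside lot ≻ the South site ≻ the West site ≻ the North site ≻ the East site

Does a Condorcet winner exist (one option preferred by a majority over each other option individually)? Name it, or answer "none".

none

Checking pairwise contests:
the West site beats the North site 20–5.
the Riverside lot beats the West site 24–1.
the East site beats the Riverside lot 13–12.
the West site beats the East site 13–12.
the West site beats the South site 18–7.
Every option loses at least one head-to-head, so there is no Condorcet winner.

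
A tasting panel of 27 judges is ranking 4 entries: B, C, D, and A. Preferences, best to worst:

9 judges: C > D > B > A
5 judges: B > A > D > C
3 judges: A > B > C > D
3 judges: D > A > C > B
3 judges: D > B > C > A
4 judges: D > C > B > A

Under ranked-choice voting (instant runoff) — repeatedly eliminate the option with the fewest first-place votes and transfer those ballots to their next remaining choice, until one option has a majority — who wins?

Round 1: B 5, C 9, D 10, A 3. Eliminate A.
Round 2: B 8, C 9, D 10. Eliminate B.
Round 3: C 12, D 15. D has a majority.

D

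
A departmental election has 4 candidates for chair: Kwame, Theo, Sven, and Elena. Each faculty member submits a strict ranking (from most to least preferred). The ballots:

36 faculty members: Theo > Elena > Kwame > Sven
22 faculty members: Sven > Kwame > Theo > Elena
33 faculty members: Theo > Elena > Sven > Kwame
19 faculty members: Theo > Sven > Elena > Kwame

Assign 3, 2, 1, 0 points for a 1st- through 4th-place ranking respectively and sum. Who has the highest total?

Theo

Kwame: 36·1 + 22·2 + 33·0 + 19·0 = 80
Theo: 36·3 + 22·1 + 33·3 + 19·3 = 286
Sven: 36·0 + 22·3 + 33·1 + 19·2 = 137
Elena: 36·2 + 22·0 + 33·2 + 19·1 = 157
Theo has the highest Borda score (286).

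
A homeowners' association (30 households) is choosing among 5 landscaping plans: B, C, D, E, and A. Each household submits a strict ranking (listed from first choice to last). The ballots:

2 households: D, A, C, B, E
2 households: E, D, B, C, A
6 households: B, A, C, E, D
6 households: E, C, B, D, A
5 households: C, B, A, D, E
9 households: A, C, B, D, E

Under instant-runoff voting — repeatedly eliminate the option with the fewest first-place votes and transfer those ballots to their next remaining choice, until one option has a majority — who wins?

B

Round 1: B 6, C 5, D 2, E 8, A 9. Eliminate D.
Round 2: B 6, C 5, E 8, A 11. Eliminate C.
Round 3: B 11, E 8, A 11. Eliminate E.
Round 4: B 19, A 11. B has a majority.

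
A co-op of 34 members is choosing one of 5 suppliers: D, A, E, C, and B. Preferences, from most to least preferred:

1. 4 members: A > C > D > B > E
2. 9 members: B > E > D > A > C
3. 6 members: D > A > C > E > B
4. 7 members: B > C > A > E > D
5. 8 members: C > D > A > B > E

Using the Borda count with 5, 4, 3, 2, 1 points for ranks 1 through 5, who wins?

C

D: 4·3 + 9·3 + 6·5 + 7·1 + 8·4 = 108
A: 4·5 + 9·2 + 6·4 + 7·3 + 8·3 = 107
E: 4·1 + 9·4 + 6·2 + 7·2 + 8·1 = 74
C: 4·4 + 9·1 + 6·3 + 7·4 + 8·5 = 111
B: 4·2 + 9·5 + 6·1 + 7·5 + 8·2 = 110
C has the highest Borda score (111).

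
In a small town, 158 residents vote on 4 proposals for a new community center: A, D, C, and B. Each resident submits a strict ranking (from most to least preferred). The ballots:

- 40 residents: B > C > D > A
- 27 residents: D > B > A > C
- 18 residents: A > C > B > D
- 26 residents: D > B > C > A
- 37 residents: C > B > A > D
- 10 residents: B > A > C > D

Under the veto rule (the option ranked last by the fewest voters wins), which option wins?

B

Last-place votes: A 66, D 65, C 27, B 0.
B is ranked last by the fewest voters, so B wins.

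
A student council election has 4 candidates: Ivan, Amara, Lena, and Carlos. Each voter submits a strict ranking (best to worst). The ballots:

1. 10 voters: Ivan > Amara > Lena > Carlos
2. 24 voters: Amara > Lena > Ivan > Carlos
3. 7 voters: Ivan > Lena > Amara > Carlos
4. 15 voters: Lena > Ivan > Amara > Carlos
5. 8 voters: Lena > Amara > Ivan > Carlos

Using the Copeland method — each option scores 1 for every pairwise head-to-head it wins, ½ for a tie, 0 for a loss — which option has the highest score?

Ivan: beats Carlos; ties Amara; loses to Lena → score 1.5.
Amara: beats Lena and Carlos; ties Ivan → score 2.5.
Lena: beats Ivan and Carlos; loses to Amara → score 2.
Carlos: loses to Ivan, Amara, and Lena → score 0.
Amara has the best pairwise record.

Amara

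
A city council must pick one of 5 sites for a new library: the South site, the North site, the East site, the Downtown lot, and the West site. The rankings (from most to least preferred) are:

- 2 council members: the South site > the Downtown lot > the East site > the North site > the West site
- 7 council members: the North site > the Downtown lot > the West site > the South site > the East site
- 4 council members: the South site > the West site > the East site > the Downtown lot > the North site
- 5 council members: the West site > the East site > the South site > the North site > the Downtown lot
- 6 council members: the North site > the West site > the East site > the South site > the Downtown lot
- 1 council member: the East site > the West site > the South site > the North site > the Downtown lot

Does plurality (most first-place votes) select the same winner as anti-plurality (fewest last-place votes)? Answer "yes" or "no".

no

Plurality — first-place votes: the South site 6, the North site 13, the East site 1, the Downtown lot 0, the West site 5. Winner: the North site.
Anti-plurality — last-place votes: the South site 0, the North site 4, the East site 7, the Downtown lot 12, the West site 2. Winner: the South site.
The two methods disagree.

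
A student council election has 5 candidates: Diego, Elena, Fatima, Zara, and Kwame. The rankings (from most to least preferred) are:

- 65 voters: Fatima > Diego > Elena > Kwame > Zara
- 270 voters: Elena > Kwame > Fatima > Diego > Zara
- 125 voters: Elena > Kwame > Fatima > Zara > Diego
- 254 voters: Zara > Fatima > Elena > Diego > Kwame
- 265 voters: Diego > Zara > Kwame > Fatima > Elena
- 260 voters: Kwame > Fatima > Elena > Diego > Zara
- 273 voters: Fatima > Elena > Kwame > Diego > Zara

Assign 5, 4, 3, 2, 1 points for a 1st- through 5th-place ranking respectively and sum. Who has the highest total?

Diego: 65·4 + 270·2 + 125·1 + 254·2 + 265·5 + 260·2 + 273·2 = 3824
Elena: 65·3 + 270·5 + 125·5 + 254·3 + 265·1 + 260·3 + 273·4 = 5069
Fatima: 65·5 + 270·3 + 125·3 + 254·4 + 265·2 + 260·4 + 273·5 = 5461
Zara: 65·1 + 270·1 + 125·2 + 254·5 + 265·4 + 260·1 + 273·1 = 3448
Kwame: 65·2 + 270·4 + 125·4 + 254·1 + 265·3 + 260·5 + 273·3 = 4878
Fatima has the highest Borda score (5461).

Fatima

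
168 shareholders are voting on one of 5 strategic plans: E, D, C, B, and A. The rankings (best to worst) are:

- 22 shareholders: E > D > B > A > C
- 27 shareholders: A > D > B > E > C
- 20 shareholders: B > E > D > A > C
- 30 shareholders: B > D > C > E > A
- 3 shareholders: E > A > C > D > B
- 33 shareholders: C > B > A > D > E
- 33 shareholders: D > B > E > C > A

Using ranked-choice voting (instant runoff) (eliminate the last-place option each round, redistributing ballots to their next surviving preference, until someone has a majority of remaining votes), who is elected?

D

Round 1: E 25, D 33, C 33, B 50, A 27. Eliminate E.
Round 2: D 55, C 33, B 50, A 30. Eliminate A.
Round 3: D 82, C 36, B 50. Eliminate C.
Round 4: D 85, B 83. D has a majority.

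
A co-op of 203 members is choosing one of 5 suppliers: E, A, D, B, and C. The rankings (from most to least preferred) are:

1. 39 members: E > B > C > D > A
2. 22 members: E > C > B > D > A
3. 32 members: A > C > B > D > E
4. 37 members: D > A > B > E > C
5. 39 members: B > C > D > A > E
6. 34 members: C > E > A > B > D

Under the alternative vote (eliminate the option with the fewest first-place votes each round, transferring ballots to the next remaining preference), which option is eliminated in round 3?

E

Round 1: E 61, A 32, D 37, B 39, C 34. Eliminate A.
Round 2: E 61, D 37, B 39, C 66. Eliminate D.
Round 3: E 61, B 76, C 66. Eliminate E.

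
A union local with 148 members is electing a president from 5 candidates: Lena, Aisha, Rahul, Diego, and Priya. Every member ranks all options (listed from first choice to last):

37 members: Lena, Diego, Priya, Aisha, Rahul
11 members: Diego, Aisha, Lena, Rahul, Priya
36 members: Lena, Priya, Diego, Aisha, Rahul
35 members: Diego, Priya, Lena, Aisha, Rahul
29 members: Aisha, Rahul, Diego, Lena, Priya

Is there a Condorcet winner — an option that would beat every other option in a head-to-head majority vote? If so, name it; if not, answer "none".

Diego vs Lena: 75–73 for Diego.
Diego vs Aisha: 119–29 for Diego.
Diego vs Rahul: 119–29 for Diego.
Diego vs Priya: 112–36 for Diego.
Diego beats every other option head-to-head.

Diego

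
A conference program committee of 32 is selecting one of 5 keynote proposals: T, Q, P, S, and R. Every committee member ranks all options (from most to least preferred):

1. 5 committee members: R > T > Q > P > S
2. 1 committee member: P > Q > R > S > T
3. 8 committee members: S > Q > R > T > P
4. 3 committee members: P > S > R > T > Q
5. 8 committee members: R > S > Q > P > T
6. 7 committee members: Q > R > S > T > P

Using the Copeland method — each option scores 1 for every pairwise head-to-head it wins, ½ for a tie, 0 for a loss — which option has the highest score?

R

T: beats P; loses to Q, S, and R → score 1.
Q: beats T and P; ties R; loses to S → score 2.5.
P: loses to T, Q, S, and R → score 0.
S: beats T, Q, and P; loses to R → score 3.
R: beats T, P, and S; ties Q → score 3.5.
R has the best pairwise record.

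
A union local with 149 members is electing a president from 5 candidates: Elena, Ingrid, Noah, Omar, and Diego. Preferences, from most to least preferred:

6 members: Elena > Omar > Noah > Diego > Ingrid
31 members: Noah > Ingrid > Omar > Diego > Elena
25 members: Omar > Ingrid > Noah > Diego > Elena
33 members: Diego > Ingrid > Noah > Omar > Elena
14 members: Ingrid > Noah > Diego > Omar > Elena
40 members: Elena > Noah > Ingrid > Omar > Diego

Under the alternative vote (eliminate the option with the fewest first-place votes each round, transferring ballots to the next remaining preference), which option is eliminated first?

Ingrid

Round 1: Elena 46, Ingrid 14, Noah 31, Omar 25, Diego 33. Eliminate Ingrid.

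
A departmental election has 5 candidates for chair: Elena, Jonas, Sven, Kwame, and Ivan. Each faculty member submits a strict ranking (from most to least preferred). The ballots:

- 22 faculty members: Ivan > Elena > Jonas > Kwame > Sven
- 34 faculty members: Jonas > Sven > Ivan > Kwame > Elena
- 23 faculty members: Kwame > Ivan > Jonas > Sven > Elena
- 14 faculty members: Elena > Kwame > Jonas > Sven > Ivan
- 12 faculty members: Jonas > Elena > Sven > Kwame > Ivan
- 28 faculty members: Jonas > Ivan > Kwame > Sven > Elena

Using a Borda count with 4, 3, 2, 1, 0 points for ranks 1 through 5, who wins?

Elena: 22·3 + 34·0 + 23·0 + 14·4 + 12·3 + 28·0 = 158
Jonas: 22·2 + 34·4 + 23·2 + 14·2 + 12·4 + 28·4 = 414
Sven: 22·0 + 34·3 + 23·1 + 14·1 + 12·2 + 28·1 = 191
Kwame: 22·1 + 34·1 + 23·4 + 14·3 + 12·1 + 28·2 = 258
Ivan: 22·4 + 34·2 + 23·3 + 14·0 + 12·0 + 28·3 = 309
Jonas has the highest Borda score (414).

Jonas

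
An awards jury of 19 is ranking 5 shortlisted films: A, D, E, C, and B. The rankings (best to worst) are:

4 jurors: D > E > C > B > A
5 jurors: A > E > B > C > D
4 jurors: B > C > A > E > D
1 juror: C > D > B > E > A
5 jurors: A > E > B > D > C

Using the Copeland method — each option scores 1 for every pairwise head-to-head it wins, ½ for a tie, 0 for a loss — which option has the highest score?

A

A: beats D, E, C, and B → score 4.
D: loses to A, E, C, and B → score 0.
E: beats D, C, and B; loses to A → score 3.
C: beats D; loses to A, E, and B → score 1.
B: beats D and C; loses to A and E → score 2.
A has the best pairwise record.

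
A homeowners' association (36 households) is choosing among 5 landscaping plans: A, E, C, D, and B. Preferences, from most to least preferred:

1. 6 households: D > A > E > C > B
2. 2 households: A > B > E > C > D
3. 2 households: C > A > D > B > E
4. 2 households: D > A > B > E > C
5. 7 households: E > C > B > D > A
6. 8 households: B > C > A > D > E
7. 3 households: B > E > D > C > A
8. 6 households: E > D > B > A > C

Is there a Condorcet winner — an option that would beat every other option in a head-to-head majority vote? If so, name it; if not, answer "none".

Checking pairwise contests:
C beats A 20–16.
A beats E 20–16.
E beats C 26–10.
C beats D 19–17.
E beats B 19–17.
Every option loses at least one head-to-head, so there is no Condorcet winner.

none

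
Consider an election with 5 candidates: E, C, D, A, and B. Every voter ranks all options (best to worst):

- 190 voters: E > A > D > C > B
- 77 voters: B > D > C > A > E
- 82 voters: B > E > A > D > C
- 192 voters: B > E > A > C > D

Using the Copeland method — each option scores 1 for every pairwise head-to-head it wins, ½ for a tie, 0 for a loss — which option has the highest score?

E: beats C, D, and A; loses to B → score 3.
C: loses to E, D, A, and B → score 0.
D: beats C; loses to E, A, and B → score 1.
A: beats C and D; loses to E and B → score 2.
B: beats E, C, D, and A → score 4.
B has the best pairwise record.

B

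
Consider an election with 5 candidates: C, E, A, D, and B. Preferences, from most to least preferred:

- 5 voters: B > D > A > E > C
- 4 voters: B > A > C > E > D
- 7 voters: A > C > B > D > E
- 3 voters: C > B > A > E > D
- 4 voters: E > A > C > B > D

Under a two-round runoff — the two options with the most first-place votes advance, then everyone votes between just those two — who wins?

Round 1 first-place votes: C 3, E 4, A 7, D 0, B 9.
B and A advance.
Runoff: B is preferred to A by 12 voters; A by 11.
B wins the runoff.

B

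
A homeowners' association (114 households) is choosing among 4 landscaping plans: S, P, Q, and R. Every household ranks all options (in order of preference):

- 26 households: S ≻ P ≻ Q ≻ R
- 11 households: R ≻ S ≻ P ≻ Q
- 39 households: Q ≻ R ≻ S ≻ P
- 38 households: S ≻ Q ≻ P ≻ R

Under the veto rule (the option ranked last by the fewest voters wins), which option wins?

S

Last-place votes: S 0, P 39, Q 11, R 64.
S is ranked last by the fewest voters, so S wins.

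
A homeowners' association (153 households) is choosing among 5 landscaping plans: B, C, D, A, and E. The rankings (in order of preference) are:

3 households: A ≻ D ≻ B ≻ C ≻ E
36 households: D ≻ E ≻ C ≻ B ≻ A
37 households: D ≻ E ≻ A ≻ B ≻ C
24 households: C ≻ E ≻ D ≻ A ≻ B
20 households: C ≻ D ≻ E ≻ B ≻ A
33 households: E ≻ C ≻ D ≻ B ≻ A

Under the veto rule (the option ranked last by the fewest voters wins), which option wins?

D

Last-place votes: B 24, C 37, D 0, A 89, E 3.
D is ranked last by the fewest voters, so D wins.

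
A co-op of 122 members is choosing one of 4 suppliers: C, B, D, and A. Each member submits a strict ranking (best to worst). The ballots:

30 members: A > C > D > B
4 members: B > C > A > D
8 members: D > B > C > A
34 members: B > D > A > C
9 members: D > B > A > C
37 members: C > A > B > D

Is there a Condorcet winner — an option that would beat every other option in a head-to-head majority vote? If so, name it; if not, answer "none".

A vs C: 73–49 for A.
A vs B: 67–55 for A.
A vs D: 71–51 for A.
A beats every other option head-to-head.

A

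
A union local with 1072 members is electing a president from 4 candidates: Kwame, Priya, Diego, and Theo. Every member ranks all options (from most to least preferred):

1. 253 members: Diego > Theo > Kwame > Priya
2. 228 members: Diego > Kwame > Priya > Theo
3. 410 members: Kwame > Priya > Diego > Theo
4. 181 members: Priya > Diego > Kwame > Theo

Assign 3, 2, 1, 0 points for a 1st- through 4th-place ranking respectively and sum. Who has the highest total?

Kwame: 253·1 + 228·2 + 410·3 + 181·1 = 2120
Priya: 253·0 + 228·1 + 410·2 + 181·3 = 1591
Diego: 253·3 + 228·3 + 410·1 + 181·2 = 2215
Theo: 253·2 + 228·0 + 410·0 + 181·0 = 506
Diego has the highest Borda score (2215).

Diego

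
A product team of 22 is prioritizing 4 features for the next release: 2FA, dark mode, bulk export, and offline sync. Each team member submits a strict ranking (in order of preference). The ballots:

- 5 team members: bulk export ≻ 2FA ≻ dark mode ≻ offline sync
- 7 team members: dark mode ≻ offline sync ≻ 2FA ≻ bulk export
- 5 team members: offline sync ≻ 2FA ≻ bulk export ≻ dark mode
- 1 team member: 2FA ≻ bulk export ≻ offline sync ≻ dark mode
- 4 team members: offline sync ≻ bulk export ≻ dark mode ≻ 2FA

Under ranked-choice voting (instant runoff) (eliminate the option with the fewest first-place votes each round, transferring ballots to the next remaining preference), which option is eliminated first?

2FA

Round 1: 2FA 1, dark mode 7, bulk export 5, offline sync 9. Eliminate 2FA.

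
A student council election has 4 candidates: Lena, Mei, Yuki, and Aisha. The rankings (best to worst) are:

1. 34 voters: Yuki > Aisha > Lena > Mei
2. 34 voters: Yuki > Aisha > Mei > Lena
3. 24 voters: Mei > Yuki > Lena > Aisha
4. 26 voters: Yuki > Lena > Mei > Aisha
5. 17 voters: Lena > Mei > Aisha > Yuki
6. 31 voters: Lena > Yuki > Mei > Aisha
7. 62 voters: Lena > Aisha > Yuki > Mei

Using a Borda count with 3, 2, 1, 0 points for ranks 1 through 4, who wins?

Yuki

Lena: 34·1 + 34·0 + 24·1 + 26·2 + 17·3 + 31·3 + 62·3 = 440
Mei: 34·0 + 34·1 + 24·3 + 26·1 + 17·2 + 31·1 + 62·0 = 197
Yuki: 34·3 + 34·3 + 24·2 + 26·3 + 17·0 + 31·2 + 62·1 = 454
Aisha: 34·2 + 34·2 + 24·0 + 26·0 + 17·1 + 31·0 + 62·2 = 277
Yuki has the highest Borda score (454).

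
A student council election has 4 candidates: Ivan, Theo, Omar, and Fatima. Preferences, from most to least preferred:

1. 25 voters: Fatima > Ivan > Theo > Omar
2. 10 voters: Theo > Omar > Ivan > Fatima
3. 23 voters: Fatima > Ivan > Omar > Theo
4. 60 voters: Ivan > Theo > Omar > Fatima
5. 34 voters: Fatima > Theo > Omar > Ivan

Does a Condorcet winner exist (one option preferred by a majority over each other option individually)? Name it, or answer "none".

Fatima

Fatima vs Ivan: 82–70 for Fatima.
Fatima vs Theo: 82–70 for Fatima.
Fatima vs Omar: 82–70 for Fatima.
Fatima beats every other option head-to-head.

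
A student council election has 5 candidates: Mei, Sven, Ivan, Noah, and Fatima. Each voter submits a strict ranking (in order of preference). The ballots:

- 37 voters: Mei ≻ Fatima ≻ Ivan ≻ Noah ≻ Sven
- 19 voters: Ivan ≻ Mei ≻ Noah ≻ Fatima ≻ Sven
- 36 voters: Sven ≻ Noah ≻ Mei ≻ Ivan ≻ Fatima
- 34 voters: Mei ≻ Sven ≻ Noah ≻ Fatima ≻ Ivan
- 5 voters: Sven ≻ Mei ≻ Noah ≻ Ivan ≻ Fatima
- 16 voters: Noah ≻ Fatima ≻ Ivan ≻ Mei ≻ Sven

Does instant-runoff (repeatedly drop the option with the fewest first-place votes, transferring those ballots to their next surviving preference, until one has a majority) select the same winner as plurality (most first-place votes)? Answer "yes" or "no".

yes

Instant-runoff — R1 Mei 71, Sven 41, Ivan 19, Noah 16, Fatima 0 (Fatima out); R2 Mei 71, Sven 41, Ivan 19, Noah 16 (Noah out); R3 Mei 71, Sven 41, Ivan 35 (Ivan out); R4 Mei 106, Sven 41 (Mei winner). Winner: Mei.
Plurality — first-place votes: Mei 71, Sven 41, Ivan 19, Noah 16, Fatima 0. Winner: Mei.
The two methods agree.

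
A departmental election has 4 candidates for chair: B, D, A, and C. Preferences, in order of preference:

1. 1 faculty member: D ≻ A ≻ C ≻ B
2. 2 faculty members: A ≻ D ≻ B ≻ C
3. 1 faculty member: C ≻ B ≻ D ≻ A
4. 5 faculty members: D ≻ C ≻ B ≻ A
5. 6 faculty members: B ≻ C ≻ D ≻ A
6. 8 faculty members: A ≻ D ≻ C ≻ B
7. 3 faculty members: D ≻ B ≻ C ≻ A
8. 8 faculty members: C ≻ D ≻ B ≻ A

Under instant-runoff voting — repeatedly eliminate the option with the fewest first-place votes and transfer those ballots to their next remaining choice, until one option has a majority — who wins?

C

Round 1: B 6, D 9, A 10, C 9. Eliminate B.
Round 2: D 9, A 10, C 15. Eliminate D.
Round 3: A 11, C 23. C has a majority.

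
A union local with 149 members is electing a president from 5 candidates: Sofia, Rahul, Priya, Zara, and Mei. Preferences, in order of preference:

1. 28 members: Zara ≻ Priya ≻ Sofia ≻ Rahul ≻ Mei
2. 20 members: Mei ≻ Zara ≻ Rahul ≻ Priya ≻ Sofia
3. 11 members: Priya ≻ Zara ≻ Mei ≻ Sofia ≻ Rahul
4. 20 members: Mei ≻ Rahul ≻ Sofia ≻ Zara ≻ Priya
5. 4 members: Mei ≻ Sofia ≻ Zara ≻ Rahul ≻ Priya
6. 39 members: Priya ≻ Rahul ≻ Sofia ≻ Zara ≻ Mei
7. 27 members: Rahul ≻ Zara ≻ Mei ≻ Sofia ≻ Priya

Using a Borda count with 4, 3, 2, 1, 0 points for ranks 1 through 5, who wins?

Rahul

Sofia: 28·2 + 20·0 + 11·1 + 20·2 + 4·3 + 39·2 + 27·1 = 224
Rahul: 28·1 + 20·2 + 11·0 + 20·3 + 4·1 + 39·3 + 27·4 = 357
Priya: 28·3 + 20·1 + 11·4 + 20·0 + 4·0 + 39·4 + 27·0 = 304
Zara: 28·4 + 20·3 + 11·3 + 20·1 + 4·2 + 39·1 + 27·3 = 353
Mei: 28·0 + 20·4 + 11·2 + 20·4 + 4·4 + 39·0 + 27·2 = 252
Rahul has the highest Borda score (357).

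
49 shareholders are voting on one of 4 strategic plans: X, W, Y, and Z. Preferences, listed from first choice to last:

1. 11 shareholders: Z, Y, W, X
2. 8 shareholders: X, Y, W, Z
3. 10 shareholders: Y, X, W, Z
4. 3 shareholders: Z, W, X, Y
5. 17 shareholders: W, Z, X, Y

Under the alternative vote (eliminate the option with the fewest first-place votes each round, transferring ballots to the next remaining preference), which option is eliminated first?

Round 1: X 8, W 17, Y 10, Z 14. Eliminate X.

X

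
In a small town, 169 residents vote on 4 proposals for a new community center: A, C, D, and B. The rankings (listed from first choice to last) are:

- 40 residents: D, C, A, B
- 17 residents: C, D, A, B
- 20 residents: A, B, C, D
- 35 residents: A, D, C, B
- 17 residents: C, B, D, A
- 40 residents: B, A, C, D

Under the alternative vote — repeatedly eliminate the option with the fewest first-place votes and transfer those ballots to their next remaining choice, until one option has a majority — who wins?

D

Round 1: A 55, C 34, D 40, B 40. Eliminate C.
Round 2: A 55, D 57, B 57. Eliminate A.
Round 3: D 92, B 77. D has a majority.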